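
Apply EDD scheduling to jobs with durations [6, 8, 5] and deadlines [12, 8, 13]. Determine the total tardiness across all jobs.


Sort by due date (EDD order): [(8, 8), (6, 12), (5, 13)]
Compute completion times and tardiness:
  Job 1: p=8, d=8, C=8, tardiness=max(0,8-8)=0
  Job 2: p=6, d=12, C=14, tardiness=max(0,14-12)=2
  Job 3: p=5, d=13, C=19, tardiness=max(0,19-13)=6
Total tardiness = 8

8


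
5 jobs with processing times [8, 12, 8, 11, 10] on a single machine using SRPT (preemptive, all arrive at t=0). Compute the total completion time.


Since all jobs arrive at t=0, SRPT equals SPT ordering.
SPT order: [8, 8, 10, 11, 12]
Completion times:
  Job 1: p=8, C=8
  Job 2: p=8, C=16
  Job 3: p=10, C=26
  Job 4: p=11, C=37
  Job 5: p=12, C=49
Total completion time = 8 + 16 + 26 + 37 + 49 = 136

136


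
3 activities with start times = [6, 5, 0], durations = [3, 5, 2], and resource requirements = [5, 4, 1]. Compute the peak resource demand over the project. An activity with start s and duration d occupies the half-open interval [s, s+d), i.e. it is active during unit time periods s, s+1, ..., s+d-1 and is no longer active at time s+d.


Each activity i is active on [start_i, start_i + duration_i).
Compute total resource usage per time slot:
  t=0: active resources = [1], total = 1
  t=1: active resources = [1], total = 1
  t=2: active resources = [], total = 0
  t=3: active resources = [], total = 0
  t=4: active resources = [], total = 0
  t=5: active resources = [4], total = 4
  t=6: active resources = [5, 4], total = 9
  t=7: active resources = [5, 4], total = 9
  t=8: active resources = [5, 4], total = 9
  t=9: active resources = [4], total = 4
Peak resource demand = 9

9


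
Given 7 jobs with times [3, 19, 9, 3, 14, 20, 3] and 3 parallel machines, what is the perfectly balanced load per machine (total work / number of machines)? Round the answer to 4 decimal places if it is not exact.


Total processing time = 3 + 19 + 9 + 3 + 14 + 20 + 3 = 71
Number of machines = 3
Ideal balanced load = 71 / 3 = 23.6667

23.6667


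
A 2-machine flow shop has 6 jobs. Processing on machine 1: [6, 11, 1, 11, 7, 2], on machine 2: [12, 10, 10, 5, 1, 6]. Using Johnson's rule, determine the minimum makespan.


Apply Johnson's rule:
  Group 1 (a <= b): [(3, 1, 10), (6, 2, 6), (1, 6, 12)]
  Group 2 (a > b): [(2, 11, 10), (4, 11, 5), (5, 7, 1)]
Optimal job order: [3, 6, 1, 2, 4, 5]
Schedule:
  Job 3: M1 done at 1, M2 done at 11
  Job 6: M1 done at 3, M2 done at 17
  Job 1: M1 done at 9, M2 done at 29
  Job 2: M1 done at 20, M2 done at 39
  Job 4: M1 done at 31, M2 done at 44
  Job 5: M1 done at 38, M2 done at 45
Makespan = 45

45


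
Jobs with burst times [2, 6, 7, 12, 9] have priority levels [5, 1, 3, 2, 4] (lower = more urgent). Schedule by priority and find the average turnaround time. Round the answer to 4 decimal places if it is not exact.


Sort by priority (ascending = highest first):
Order: [(1, 6), (2, 12), (3, 7), (4, 9), (5, 2)]
Completion times:
  Priority 1, burst=6, C=6
  Priority 2, burst=12, C=18
  Priority 3, burst=7, C=25
  Priority 4, burst=9, C=34
  Priority 5, burst=2, C=36
Average turnaround = 119/5 = 23.8

23.8


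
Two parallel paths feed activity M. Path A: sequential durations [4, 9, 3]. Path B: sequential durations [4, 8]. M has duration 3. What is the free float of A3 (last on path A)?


ES(A3) = sum of predecessors on chain A = 13
EF(A3) = ES + duration = 13 + 3 = 16
Successor of A3 is M. ES(M) = max(sum(A), sum(B)) = max(16, 12) = 16
Free float = ES(successor) - EF(current) = 16 - 16 = 0

0


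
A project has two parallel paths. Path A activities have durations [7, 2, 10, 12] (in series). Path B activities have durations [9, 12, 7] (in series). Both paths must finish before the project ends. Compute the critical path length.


Path A total = 7 + 2 + 10 + 12 = 31
Path B total = 9 + 12 + 7 = 28
Critical path = longest path = max(31, 28) = 31

31


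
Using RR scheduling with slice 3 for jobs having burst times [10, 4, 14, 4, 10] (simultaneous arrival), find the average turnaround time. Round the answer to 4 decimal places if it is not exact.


Time quantum = 3
Execution trace:
  J1 runs 3 units, time = 3
  J2 runs 3 units, time = 6
  J3 runs 3 units, time = 9
  J4 runs 3 units, time = 12
  J5 runs 3 units, time = 15
  J1 runs 3 units, time = 18
  J2 runs 1 units, time = 19
  J3 runs 3 units, time = 22
  J4 runs 1 units, time = 23
  J5 runs 3 units, time = 26
  J1 runs 3 units, time = 29
  J3 runs 3 units, time = 32
  J5 runs 3 units, time = 35
  J1 runs 1 units, time = 36
  J3 runs 3 units, time = 39
  J5 runs 1 units, time = 40
  J3 runs 2 units, time = 42
Finish times: [36, 19, 42, 23, 40]
Average turnaround = 160/5 = 32.0

32.0


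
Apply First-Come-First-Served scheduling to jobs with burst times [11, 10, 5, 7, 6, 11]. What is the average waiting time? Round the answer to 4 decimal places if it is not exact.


FCFS order (as given): [11, 10, 5, 7, 6, 11]
Waiting times:
  Job 1: wait = 0
  Job 2: wait = 11
  Job 3: wait = 21
  Job 4: wait = 26
  Job 5: wait = 33
  Job 6: wait = 39
Sum of waiting times = 130
Average waiting time = 130/6 = 21.6667

21.6667


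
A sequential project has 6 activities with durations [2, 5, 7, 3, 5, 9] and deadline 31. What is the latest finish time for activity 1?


LF(activity 1) = deadline - sum of successor durations
Successors: activities 2 through 6 with durations [5, 7, 3, 5, 9]
Sum of successor durations = 29
LF = 31 - 29 = 2

2


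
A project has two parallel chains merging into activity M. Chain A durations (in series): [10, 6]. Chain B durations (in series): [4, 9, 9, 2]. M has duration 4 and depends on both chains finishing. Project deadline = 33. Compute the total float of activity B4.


Forward pass: ES(B4) = sum of predecessors on chain B = 22
EF = ES + duration = 22 + 2 = 24
Backward pass: LF(M) = deadline = 33; LS(M) = 33 - 4 = 29
LF(B4) = LS(M) - sum(successors on chain B) = 29 - 0 = 29
LS = LF - duration = 29 - 2 = 27
Total float = LS - ES = 27 - 22 = 5

5


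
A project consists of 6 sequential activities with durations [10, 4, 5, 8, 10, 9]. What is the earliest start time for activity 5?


Activity 5 starts after activities 1 through 4 complete.
Predecessor durations: [10, 4, 5, 8]
ES = 10 + 4 + 5 + 8 = 27

27


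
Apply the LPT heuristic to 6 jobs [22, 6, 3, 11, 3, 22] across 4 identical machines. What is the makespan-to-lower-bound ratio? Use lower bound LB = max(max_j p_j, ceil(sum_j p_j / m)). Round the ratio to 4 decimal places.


LPT order: [22, 22, 11, 6, 3, 3]
Machine loads after assignment: [22, 22, 11, 12]
LPT makespan = 22
Lower bound = max(max_job, ceil(total/4)) = max(22, 17) = 22
Ratio = 22 / 22 = 1.0

1.0


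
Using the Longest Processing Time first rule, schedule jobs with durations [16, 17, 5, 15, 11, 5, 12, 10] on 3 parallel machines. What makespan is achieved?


Sort jobs in decreasing order (LPT): [17, 16, 15, 12, 11, 10, 5, 5]
Assign each job to the least loaded machine:
  Machine 1: jobs [17, 10, 5], load = 32
  Machine 2: jobs [16, 11, 5], load = 32
  Machine 3: jobs [15, 12], load = 27
Makespan = max load = 32

32


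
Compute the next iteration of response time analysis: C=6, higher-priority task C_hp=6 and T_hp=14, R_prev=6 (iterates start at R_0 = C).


R_next = C + ceil(R_prev / T_hp) * C_hp
ceil(6 / 14) = ceil(0.4286) = 1
Interference = 1 * 6 = 6
R_next = 6 + 6 = 12

12


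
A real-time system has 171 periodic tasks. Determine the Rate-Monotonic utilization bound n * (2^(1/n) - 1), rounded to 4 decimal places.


Compute 2^(1/171) = 1.0040617188
Subtract 1: 1.0040617188 - 1 = 0.0040617188
Multiply by n: 171 * 0.0040617188 = 0.6945539148
Round to 4 dp: 0.6946

0.6946


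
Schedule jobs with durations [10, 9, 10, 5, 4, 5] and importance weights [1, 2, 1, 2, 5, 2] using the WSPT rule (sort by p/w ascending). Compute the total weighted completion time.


Compute p/w ratios and sort ascending (WSPT): [(4, 5), (5, 2), (5, 2), (9, 2), (10, 1), (10, 1)]
Compute weighted completion times:
  Job (p=4,w=5): C=4, w*C=5*4=20
  Job (p=5,w=2): C=9, w*C=2*9=18
  Job (p=5,w=2): C=14, w*C=2*14=28
  Job (p=9,w=2): C=23, w*C=2*23=46
  Job (p=10,w=1): C=33, w*C=1*33=33
  Job (p=10,w=1): C=43, w*C=1*43=43
Total weighted completion time = 188

188


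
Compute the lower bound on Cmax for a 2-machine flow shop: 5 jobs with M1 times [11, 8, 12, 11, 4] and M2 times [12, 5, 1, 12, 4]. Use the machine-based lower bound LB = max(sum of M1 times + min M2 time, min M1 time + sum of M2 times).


LB1 = sum(M1 times) + min(M2 times) = 46 + 1 = 47
LB2 = min(M1 times) + sum(M2 times) = 4 + 34 = 38
Lower bound = max(LB1, LB2) = max(47, 38) = 47

47


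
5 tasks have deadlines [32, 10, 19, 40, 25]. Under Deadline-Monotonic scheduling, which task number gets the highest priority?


Sort tasks by relative deadline (ascending):
  Task 2: deadline = 10
  Task 3: deadline = 19
  Task 5: deadline = 25
  Task 1: deadline = 32
  Task 4: deadline = 40
Priority order (highest first): [2, 3, 5, 1, 4]
Highest priority task = 2

2


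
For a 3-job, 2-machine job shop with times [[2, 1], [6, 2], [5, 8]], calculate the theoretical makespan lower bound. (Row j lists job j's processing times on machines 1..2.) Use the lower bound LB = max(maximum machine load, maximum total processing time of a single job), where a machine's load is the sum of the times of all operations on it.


Machine loads:
  Machine 1: 2 + 6 + 5 = 13
  Machine 2: 1 + 2 + 8 = 11
Max machine load = 13
Job totals:
  Job 1: 3
  Job 2: 8
  Job 3: 13
Max job total = 13
Lower bound = max(13, 13) = 13

13


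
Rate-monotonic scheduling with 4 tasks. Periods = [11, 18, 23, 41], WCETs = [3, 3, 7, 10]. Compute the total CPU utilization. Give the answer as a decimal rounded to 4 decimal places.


Compute individual utilizations (exact fractions):
  Task 1: C/T = 3/11 (approx. 0.2727)
  Task 2: C/T = 3/18 = 1/6 (approx. 0.1667)
  Task 3: C/T = 7/23 (approx. 0.3043)
  Task 4: C/T = 10/41 (approx. 0.2439)
Total utilization U = 3/11 + 1/6 + 7/23 + 10/41 = 61469/62238
Rounded to 4 decimal places: U = 0.9876
RM (Liu & Layland) bound for 4 tasks = 0.756828; compare with U = 61469/62238 (approx. 0.987644)
bound < U <= 1, so the RM sufficient condition is not met (inconclusive; an exact test such as response-time analysis is needed).

0.9876


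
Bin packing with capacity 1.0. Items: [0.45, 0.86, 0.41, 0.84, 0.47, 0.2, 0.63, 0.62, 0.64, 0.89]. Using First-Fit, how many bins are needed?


Place items sequentially using First-Fit:
  Item 0.45 -> new Bin 1
  Item 0.86 -> new Bin 2
  Item 0.41 -> Bin 1 (now 0.86)
  Item 0.84 -> new Bin 3
  Item 0.47 -> new Bin 4
  Item 0.2 -> Bin 4 (now 0.67)
  Item 0.63 -> new Bin 5
  Item 0.62 -> new Bin 6
  Item 0.64 -> new Bin 7
  Item 0.89 -> new Bin 8
Total bins used = 8

8


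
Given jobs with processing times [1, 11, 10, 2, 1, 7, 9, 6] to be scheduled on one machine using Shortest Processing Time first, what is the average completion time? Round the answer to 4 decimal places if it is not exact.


Sort jobs by processing time (SPT order): [1, 1, 2, 6, 7, 9, 10, 11]
Compute completion times sequentially:
  Job 1: processing = 1, completes at 1
  Job 2: processing = 1, completes at 2
  Job 3: processing = 2, completes at 4
  Job 4: processing = 6, completes at 10
  Job 5: processing = 7, completes at 17
  Job 6: processing = 9, completes at 26
  Job 7: processing = 10, completes at 36
  Job 8: processing = 11, completes at 47
Sum of completion times = 143
Average completion time = 143/8 = 17.875

17.875


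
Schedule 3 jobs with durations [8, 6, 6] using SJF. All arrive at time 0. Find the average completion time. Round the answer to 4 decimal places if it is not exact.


SJF order (ascending): [6, 6, 8]
Completion times:
  Job 1: burst=6, C=6
  Job 2: burst=6, C=12
  Job 3: burst=8, C=20
Average completion = 38/3 = 12.6667

12.6667


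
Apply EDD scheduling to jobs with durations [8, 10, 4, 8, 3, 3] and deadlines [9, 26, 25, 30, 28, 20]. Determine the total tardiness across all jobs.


Sort by due date (EDD order): [(8, 9), (3, 20), (4, 25), (10, 26), (3, 28), (8, 30)]
Compute completion times and tardiness:
  Job 1: p=8, d=9, C=8, tardiness=max(0,8-9)=0
  Job 2: p=3, d=20, C=11, tardiness=max(0,11-20)=0
  Job 3: p=4, d=25, C=15, tardiness=max(0,15-25)=0
  Job 4: p=10, d=26, C=25, tardiness=max(0,25-26)=0
  Job 5: p=3, d=28, C=28, tardiness=max(0,28-28)=0
  Job 6: p=8, d=30, C=36, tardiness=max(0,36-30)=6
Total tardiness = 6

6


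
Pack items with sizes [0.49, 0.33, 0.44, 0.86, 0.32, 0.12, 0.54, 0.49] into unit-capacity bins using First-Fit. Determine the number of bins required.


Place items sequentially using First-Fit:
  Item 0.49 -> new Bin 1
  Item 0.33 -> Bin 1 (now 0.82)
  Item 0.44 -> new Bin 2
  Item 0.86 -> new Bin 3
  Item 0.32 -> Bin 2 (now 0.76)
  Item 0.12 -> Bin 1 (now 0.94)
  Item 0.54 -> new Bin 4
  Item 0.49 -> new Bin 5
Total bins used = 5

5


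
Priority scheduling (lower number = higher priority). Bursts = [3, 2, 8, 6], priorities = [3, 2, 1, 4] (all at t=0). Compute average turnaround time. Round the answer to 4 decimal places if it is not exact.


Sort by priority (ascending = highest first):
Order: [(1, 8), (2, 2), (3, 3), (4, 6)]
Completion times:
  Priority 1, burst=8, C=8
  Priority 2, burst=2, C=10
  Priority 3, burst=3, C=13
  Priority 4, burst=6, C=19
Average turnaround = 50/4 = 12.5

12.5


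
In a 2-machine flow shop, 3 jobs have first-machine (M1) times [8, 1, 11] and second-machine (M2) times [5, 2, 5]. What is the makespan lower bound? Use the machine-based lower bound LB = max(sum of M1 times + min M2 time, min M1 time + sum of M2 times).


LB1 = sum(M1 times) + min(M2 times) = 20 + 2 = 22
LB2 = min(M1 times) + sum(M2 times) = 1 + 12 = 13
Lower bound = max(LB1, LB2) = max(22, 13) = 22

22


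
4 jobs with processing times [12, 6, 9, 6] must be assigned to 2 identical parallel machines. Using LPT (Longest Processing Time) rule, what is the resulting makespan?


Sort jobs in decreasing order (LPT): [12, 9, 6, 6]
Assign each job to the least loaded machine:
  Machine 1: jobs [12, 6], load = 18
  Machine 2: jobs [9, 6], load = 15
Makespan = max load = 18

18


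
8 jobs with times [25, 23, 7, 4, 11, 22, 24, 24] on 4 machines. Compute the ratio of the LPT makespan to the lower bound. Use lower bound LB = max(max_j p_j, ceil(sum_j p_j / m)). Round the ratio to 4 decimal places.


LPT order: [25, 24, 24, 23, 22, 11, 7, 4]
Machine loads after assignment: [29, 35, 31, 45]
LPT makespan = 45
Lower bound = max(max_job, ceil(total/4)) = max(25, 35) = 35
Ratio = 45 / 35 = 1.2857

1.2857


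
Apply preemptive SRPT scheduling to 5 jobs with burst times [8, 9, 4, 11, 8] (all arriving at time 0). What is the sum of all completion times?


Since all jobs arrive at t=0, SRPT equals SPT ordering.
SPT order: [4, 8, 8, 9, 11]
Completion times:
  Job 1: p=4, C=4
  Job 2: p=8, C=12
  Job 3: p=8, C=20
  Job 4: p=9, C=29
  Job 5: p=11, C=40
Total completion time = 4 + 12 + 20 + 29 + 40 = 105

105


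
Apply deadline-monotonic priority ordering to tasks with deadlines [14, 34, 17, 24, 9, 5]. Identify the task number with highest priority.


Sort tasks by relative deadline (ascending):
  Task 6: deadline = 5
  Task 5: deadline = 9
  Task 1: deadline = 14
  Task 3: deadline = 17
  Task 4: deadline = 24
  Task 2: deadline = 34
Priority order (highest first): [6, 5, 1, 3, 4, 2]
Highest priority task = 6

6


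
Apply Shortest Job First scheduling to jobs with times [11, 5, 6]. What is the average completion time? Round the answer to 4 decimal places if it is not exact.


SJF order (ascending): [5, 6, 11]
Completion times:
  Job 1: burst=5, C=5
  Job 2: burst=6, C=11
  Job 3: burst=11, C=22
Average completion = 38/3 = 12.6667

12.6667


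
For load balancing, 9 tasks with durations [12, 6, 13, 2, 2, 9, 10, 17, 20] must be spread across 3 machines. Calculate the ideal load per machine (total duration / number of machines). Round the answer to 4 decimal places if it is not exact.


Total processing time = 12 + 6 + 13 + 2 + 2 + 9 + 10 + 17 + 20 = 91
Number of machines = 3
Ideal balanced load = 91 / 3 = 30.3333

30.3333


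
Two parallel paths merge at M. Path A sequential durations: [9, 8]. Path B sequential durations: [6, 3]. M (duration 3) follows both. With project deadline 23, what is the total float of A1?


Forward pass: ES(A1) = sum of predecessors on chain A = 0
EF = ES + duration = 0 + 9 = 9
Backward pass: LF(M) = deadline = 23; LS(M) = 23 - 3 = 20
LF(A1) = LS(M) - sum(successors on chain A) = 20 - 8 = 12
LS = LF - duration = 12 - 9 = 3
Total float = LS - ES = 3 - 0 = 3

3


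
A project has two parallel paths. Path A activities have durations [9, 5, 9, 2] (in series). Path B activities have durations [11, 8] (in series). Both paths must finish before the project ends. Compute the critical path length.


Path A total = 9 + 5 + 9 + 2 = 25
Path B total = 11 + 8 = 19
Critical path = longest path = max(25, 19) = 25

25


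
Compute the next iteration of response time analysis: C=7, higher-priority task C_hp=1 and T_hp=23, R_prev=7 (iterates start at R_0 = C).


R_next = C + ceil(R_prev / T_hp) * C_hp
ceil(7 / 23) = ceil(0.3043) = 1
Interference = 1 * 1 = 1
R_next = 7 + 1 = 8

8


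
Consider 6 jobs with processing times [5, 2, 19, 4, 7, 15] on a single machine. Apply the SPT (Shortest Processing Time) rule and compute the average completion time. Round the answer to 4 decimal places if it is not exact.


Sort jobs by processing time (SPT order): [2, 4, 5, 7, 15, 19]
Compute completion times sequentially:
  Job 1: processing = 2, completes at 2
  Job 2: processing = 4, completes at 6
  Job 3: processing = 5, completes at 11
  Job 4: processing = 7, completes at 18
  Job 5: processing = 15, completes at 33
  Job 6: processing = 19, completes at 52
Sum of completion times = 122
Average completion time = 122/6 = 20.3333

20.3333


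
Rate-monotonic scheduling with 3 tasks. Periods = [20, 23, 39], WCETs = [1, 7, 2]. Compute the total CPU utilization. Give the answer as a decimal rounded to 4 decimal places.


Compute individual utilizations (exact fractions):
  Task 1: C/T = 1/20 (approx. 0.05)
  Task 2: C/T = 7/23 (approx. 0.3043)
  Task 3: C/T = 2/39 (approx. 0.0513)
Total utilization U = 1/20 + 7/23 + 2/39 = 7277/17940
Rounded to 4 decimal places: U = 0.4056
RM (Liu & Layland) bound for 3 tasks = 0.779763; compare with U = 7277/17940 (approx. 0.405630)
U <= bound, so schedulable by RM sufficient condition.

0.4056


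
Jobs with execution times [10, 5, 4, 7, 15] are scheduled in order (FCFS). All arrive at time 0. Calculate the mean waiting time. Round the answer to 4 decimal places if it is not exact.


FCFS order (as given): [10, 5, 4, 7, 15]
Waiting times:
  Job 1: wait = 0
  Job 2: wait = 10
  Job 3: wait = 15
  Job 4: wait = 19
  Job 5: wait = 26
Sum of waiting times = 70
Average waiting time = 70/5 = 14.0

14.0


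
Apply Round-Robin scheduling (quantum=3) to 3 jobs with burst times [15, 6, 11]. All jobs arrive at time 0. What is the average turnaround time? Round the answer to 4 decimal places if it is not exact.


Time quantum = 3
Execution trace:
  J1 runs 3 units, time = 3
  J2 runs 3 units, time = 6
  J3 runs 3 units, time = 9
  J1 runs 3 units, time = 12
  J2 runs 3 units, time = 15
  J3 runs 3 units, time = 18
  J1 runs 3 units, time = 21
  J3 runs 3 units, time = 24
  J1 runs 3 units, time = 27
  J3 runs 2 units, time = 29
  J1 runs 3 units, time = 32
Finish times: [32, 15, 29]
Average turnaround = 76/3 = 25.3333

25.3333


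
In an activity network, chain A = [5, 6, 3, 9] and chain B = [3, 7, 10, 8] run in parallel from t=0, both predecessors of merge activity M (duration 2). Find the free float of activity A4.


ES(A4) = sum of predecessors on chain A = 14
EF(A4) = ES + duration = 14 + 9 = 23
Successor of A4 is M. ES(M) = max(sum(A), sum(B)) = max(23, 28) = 28
Free float = ES(successor) - EF(current) = 28 - 23 = 5

5


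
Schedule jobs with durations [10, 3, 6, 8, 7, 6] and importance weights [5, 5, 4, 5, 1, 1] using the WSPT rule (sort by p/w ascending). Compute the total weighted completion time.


Compute p/w ratios and sort ascending (WSPT): [(3, 5), (6, 4), (8, 5), (10, 5), (6, 1), (7, 1)]
Compute weighted completion times:
  Job (p=3,w=5): C=3, w*C=5*3=15
  Job (p=6,w=4): C=9, w*C=4*9=36
  Job (p=8,w=5): C=17, w*C=5*17=85
  Job (p=10,w=5): C=27, w*C=5*27=135
  Job (p=6,w=1): C=33, w*C=1*33=33
  Job (p=7,w=1): C=40, w*C=1*40=40
Total weighted completion time = 344

344


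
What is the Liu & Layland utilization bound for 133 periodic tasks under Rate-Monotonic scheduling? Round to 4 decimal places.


Compute 2^(1/133) = 1.0052252371
Subtract 1: 1.0052252371 - 1 = 0.0052252371
Multiply by n: 133 * 0.0052252371 = 0.6949565343
Round to 4 dp: 0.6950

0.6950


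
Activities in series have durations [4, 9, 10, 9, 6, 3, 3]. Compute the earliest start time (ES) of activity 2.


Activity 2 starts after activities 1 through 1 complete.
Predecessor durations: [4]
ES = 4 = 4

4


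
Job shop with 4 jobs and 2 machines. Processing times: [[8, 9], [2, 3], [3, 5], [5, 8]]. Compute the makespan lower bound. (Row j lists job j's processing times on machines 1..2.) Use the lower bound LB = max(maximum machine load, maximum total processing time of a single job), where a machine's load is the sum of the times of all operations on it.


Machine loads:
  Machine 1: 8 + 2 + 3 + 5 = 18
  Machine 2: 9 + 3 + 5 + 8 = 25
Max machine load = 25
Job totals:
  Job 1: 17
  Job 2: 5
  Job 3: 8
  Job 4: 13
Max job total = 17
Lower bound = max(25, 17) = 25

25


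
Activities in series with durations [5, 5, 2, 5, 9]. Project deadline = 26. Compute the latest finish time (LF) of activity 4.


LF(activity 4) = deadline - sum of successor durations
Successors: activities 5 through 5 with durations [9]
Sum of successor durations = 9
LF = 26 - 9 = 17

17


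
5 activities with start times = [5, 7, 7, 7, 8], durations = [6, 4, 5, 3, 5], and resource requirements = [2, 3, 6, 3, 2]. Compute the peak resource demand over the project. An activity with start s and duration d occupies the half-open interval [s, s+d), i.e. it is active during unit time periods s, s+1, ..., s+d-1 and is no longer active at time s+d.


Each activity i is active on [start_i, start_i + duration_i).
Compute total resource usage per time slot:
  t=0: active resources = [], total = 0
  t=1: active resources = [], total = 0
  t=2: active resources = [], total = 0
  t=3: active resources = [], total = 0
  t=4: active resources = [], total = 0
  t=5: active resources = [2], total = 2
  t=6: active resources = [2], total = 2
  t=7: active resources = [2, 3, 6, 3], total = 14
  t=8: active resources = [2, 3, 6, 3, 2], total = 16
  t=9: active resources = [2, 3, 6, 3, 2], total = 16
  t=10: active resources = [2, 3, 6, 2], total = 13
  t=11: active resources = [6, 2], total = 8
  t=12: active resources = [2], total = 2
Peak resource demand = 16

16


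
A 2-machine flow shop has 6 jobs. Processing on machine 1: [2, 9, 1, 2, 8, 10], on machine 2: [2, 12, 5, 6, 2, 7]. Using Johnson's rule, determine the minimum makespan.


Apply Johnson's rule:
  Group 1 (a <= b): [(3, 1, 5), (1, 2, 2), (4, 2, 6), (2, 9, 12)]
  Group 2 (a > b): [(6, 10, 7), (5, 8, 2)]
Optimal job order: [3, 1, 4, 2, 6, 5]
Schedule:
  Job 3: M1 done at 1, M2 done at 6
  Job 1: M1 done at 3, M2 done at 8
  Job 4: M1 done at 5, M2 done at 14
  Job 2: M1 done at 14, M2 done at 26
  Job 6: M1 done at 24, M2 done at 33
  Job 5: M1 done at 32, M2 done at 35
Makespan = 35

35


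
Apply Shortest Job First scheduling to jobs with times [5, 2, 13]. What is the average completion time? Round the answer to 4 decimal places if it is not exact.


SJF order (ascending): [2, 5, 13]
Completion times:
  Job 1: burst=2, C=2
  Job 2: burst=5, C=7
  Job 3: burst=13, C=20
Average completion = 29/3 = 9.6667

9.6667


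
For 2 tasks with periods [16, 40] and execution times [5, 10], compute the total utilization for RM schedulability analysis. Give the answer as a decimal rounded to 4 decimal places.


Compute individual utilizations (exact fractions):
  Task 1: C/T = 5/16 (approx. 0.3125)
  Task 2: C/T = 10/40 = 1/4 (approx. 0.25)
Total utilization U = 5/16 + 1/4 = 9/16
Rounded to 4 decimal places: U = 0.5625
RM (Liu & Layland) bound for 2 tasks = 0.828427; compare with U = 9/16 (approx. 0.562500)
U <= bound, so schedulable by RM sufficient condition.

0.5625


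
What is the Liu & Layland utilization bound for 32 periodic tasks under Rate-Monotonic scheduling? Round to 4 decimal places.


Compute 2^(1/32) = 1.0218971487
Subtract 1: 1.0218971487 - 1 = 0.0218971487
Multiply by n: 32 * 0.0218971487 = 0.7007087584
Round to 4 dp: 0.7007

0.7007


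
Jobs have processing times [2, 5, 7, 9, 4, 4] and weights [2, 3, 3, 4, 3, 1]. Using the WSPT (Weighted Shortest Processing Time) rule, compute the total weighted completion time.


Compute p/w ratios and sort ascending (WSPT): [(2, 2), (4, 3), (5, 3), (9, 4), (7, 3), (4, 1)]
Compute weighted completion times:
  Job (p=2,w=2): C=2, w*C=2*2=4
  Job (p=4,w=3): C=6, w*C=3*6=18
  Job (p=5,w=3): C=11, w*C=3*11=33
  Job (p=9,w=4): C=20, w*C=4*20=80
  Job (p=7,w=3): C=27, w*C=3*27=81
  Job (p=4,w=1): C=31, w*C=1*31=31
Total weighted completion time = 247

247


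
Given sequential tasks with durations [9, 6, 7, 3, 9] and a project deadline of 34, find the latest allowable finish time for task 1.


LF(activity 1) = deadline - sum of successor durations
Successors: activities 2 through 5 with durations [6, 7, 3, 9]
Sum of successor durations = 25
LF = 34 - 25 = 9

9


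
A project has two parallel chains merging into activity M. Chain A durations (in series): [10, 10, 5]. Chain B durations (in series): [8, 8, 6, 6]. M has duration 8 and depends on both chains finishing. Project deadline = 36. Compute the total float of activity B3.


Forward pass: ES(B3) = sum of predecessors on chain B = 16
EF = ES + duration = 16 + 6 = 22
Backward pass: LF(M) = deadline = 36; LS(M) = 36 - 8 = 28
LF(B3) = LS(M) - sum(successors on chain B) = 28 - 6 = 22
LS = LF - duration = 22 - 6 = 16
Total float = LS - ES = 16 - 16 = 0

0


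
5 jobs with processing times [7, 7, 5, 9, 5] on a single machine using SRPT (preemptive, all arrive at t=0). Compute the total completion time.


Since all jobs arrive at t=0, SRPT equals SPT ordering.
SPT order: [5, 5, 7, 7, 9]
Completion times:
  Job 1: p=5, C=5
  Job 2: p=5, C=10
  Job 3: p=7, C=17
  Job 4: p=7, C=24
  Job 5: p=9, C=33
Total completion time = 5 + 10 + 17 + 24 + 33 = 89

89


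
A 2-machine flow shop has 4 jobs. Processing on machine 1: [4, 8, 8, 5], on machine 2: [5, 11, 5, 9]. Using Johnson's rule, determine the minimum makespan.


Apply Johnson's rule:
  Group 1 (a <= b): [(1, 4, 5), (4, 5, 9), (2, 8, 11)]
  Group 2 (a > b): [(3, 8, 5)]
Optimal job order: [1, 4, 2, 3]
Schedule:
  Job 1: M1 done at 4, M2 done at 9
  Job 4: M1 done at 9, M2 done at 18
  Job 2: M1 done at 17, M2 done at 29
  Job 3: M1 done at 25, M2 done at 34
Makespan = 34

34


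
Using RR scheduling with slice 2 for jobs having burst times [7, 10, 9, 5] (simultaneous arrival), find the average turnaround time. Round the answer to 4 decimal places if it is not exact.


Time quantum = 2
Execution trace:
  J1 runs 2 units, time = 2
  J2 runs 2 units, time = 4
  J3 runs 2 units, time = 6
  J4 runs 2 units, time = 8
  J1 runs 2 units, time = 10
  J2 runs 2 units, time = 12
  J3 runs 2 units, time = 14
  J4 runs 2 units, time = 16
  J1 runs 2 units, time = 18
  J2 runs 2 units, time = 20
  J3 runs 2 units, time = 22
  J4 runs 1 units, time = 23
  J1 runs 1 units, time = 24
  J2 runs 2 units, time = 26
  J3 runs 2 units, time = 28
  J2 runs 2 units, time = 30
  J3 runs 1 units, time = 31
Finish times: [24, 30, 31, 23]
Average turnaround = 108/4 = 27.0

27.0


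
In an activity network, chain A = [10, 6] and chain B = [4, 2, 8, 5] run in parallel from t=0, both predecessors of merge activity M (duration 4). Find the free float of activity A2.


ES(A2) = sum of predecessors on chain A = 10
EF(A2) = ES + duration = 10 + 6 = 16
Successor of A2 is M. ES(M) = max(sum(A), sum(B)) = max(16, 19) = 19
Free float = ES(successor) - EF(current) = 19 - 16 = 3

3


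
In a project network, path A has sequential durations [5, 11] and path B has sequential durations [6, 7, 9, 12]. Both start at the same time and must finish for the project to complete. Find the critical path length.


Path A total = 5 + 11 = 16
Path B total = 6 + 7 + 9 + 12 = 34
Critical path = longest path = max(16, 34) = 34

34


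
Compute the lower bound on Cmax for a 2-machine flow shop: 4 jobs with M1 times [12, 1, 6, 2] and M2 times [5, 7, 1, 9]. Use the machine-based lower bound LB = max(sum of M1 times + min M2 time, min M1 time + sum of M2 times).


LB1 = sum(M1 times) + min(M2 times) = 21 + 1 = 22
LB2 = min(M1 times) + sum(M2 times) = 1 + 22 = 23
Lower bound = max(LB1, LB2) = max(22, 23) = 23

23


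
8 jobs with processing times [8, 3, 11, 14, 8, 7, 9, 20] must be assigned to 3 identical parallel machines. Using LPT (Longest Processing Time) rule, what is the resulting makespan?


Sort jobs in decreasing order (LPT): [20, 14, 11, 9, 8, 8, 7, 3]
Assign each job to the least loaded machine:
  Machine 1: jobs [20, 8], load = 28
  Machine 2: jobs [14, 8, 3], load = 25
  Machine 3: jobs [11, 9, 7], load = 27
Makespan = max load = 28

28


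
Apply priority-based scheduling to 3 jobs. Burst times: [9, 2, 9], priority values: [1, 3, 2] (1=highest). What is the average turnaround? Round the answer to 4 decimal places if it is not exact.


Sort by priority (ascending = highest first):
Order: [(1, 9), (2, 9), (3, 2)]
Completion times:
  Priority 1, burst=9, C=9
  Priority 2, burst=9, C=18
  Priority 3, burst=2, C=20
Average turnaround = 47/3 = 15.6667

15.6667


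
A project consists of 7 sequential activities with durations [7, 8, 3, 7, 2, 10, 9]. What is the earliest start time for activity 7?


Activity 7 starts after activities 1 through 6 complete.
Predecessor durations: [7, 8, 3, 7, 2, 10]
ES = 7 + 8 + 3 + 7 + 2 + 10 = 37

37


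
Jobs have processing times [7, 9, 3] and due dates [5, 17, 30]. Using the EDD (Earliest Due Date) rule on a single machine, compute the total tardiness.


Sort by due date (EDD order): [(7, 5), (9, 17), (3, 30)]
Compute completion times and tardiness:
  Job 1: p=7, d=5, C=7, tardiness=max(0,7-5)=2
  Job 2: p=9, d=17, C=16, tardiness=max(0,16-17)=0
  Job 3: p=3, d=30, C=19, tardiness=max(0,19-30)=0
Total tardiness = 2

2


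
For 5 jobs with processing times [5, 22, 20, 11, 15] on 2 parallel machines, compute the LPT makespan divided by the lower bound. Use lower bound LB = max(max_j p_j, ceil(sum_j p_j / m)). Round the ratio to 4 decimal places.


LPT order: [22, 20, 15, 11, 5]
Machine loads after assignment: [38, 35]
LPT makespan = 38
Lower bound = max(max_job, ceil(total/2)) = max(22, 37) = 37
Ratio = 38 / 37 = 1.027

1.027


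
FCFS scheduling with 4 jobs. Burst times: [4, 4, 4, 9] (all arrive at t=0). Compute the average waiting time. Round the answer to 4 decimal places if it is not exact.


FCFS order (as given): [4, 4, 4, 9]
Waiting times:
  Job 1: wait = 0
  Job 2: wait = 4
  Job 3: wait = 8
  Job 4: wait = 12
Sum of waiting times = 24
Average waiting time = 24/4 = 6.0

6.0


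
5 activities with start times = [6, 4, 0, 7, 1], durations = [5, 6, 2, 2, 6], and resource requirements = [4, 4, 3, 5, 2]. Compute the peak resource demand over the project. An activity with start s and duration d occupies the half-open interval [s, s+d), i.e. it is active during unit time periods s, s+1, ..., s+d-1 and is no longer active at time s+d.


Each activity i is active on [start_i, start_i + duration_i).
Compute total resource usage per time slot:
  t=0: active resources = [3], total = 3
  t=1: active resources = [3, 2], total = 5
  t=2: active resources = [2], total = 2
  t=3: active resources = [2], total = 2
  t=4: active resources = [4, 2], total = 6
  t=5: active resources = [4, 2], total = 6
  t=6: active resources = [4, 4, 2], total = 10
  t=7: active resources = [4, 4, 5], total = 13
  t=8: active resources = [4, 4, 5], total = 13
  t=9: active resources = [4, 4], total = 8
  t=10: active resources = [4], total = 4
Peak resource demand = 13

13


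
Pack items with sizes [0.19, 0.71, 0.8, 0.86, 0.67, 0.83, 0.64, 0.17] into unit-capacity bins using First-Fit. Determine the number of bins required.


Place items sequentially using First-Fit:
  Item 0.19 -> new Bin 1
  Item 0.71 -> Bin 1 (now 0.9)
  Item 0.8 -> new Bin 2
  Item 0.86 -> new Bin 3
  Item 0.67 -> new Bin 4
  Item 0.83 -> new Bin 5
  Item 0.64 -> new Bin 6
  Item 0.17 -> Bin 2 (now 0.97)
Total bins used = 6

6


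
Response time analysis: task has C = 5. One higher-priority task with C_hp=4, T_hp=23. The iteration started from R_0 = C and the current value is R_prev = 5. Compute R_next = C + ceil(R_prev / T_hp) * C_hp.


R_next = C + ceil(R_prev / T_hp) * C_hp
ceil(5 / 23) = ceil(0.2174) = 1
Interference = 1 * 4 = 4
R_next = 5 + 4 = 9

9


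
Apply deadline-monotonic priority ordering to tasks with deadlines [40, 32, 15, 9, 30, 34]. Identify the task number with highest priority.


Sort tasks by relative deadline (ascending):
  Task 4: deadline = 9
  Task 3: deadline = 15
  Task 5: deadline = 30
  Task 2: deadline = 32
  Task 6: deadline = 34
  Task 1: deadline = 40
Priority order (highest first): [4, 3, 5, 2, 6, 1]
Highest priority task = 4

4


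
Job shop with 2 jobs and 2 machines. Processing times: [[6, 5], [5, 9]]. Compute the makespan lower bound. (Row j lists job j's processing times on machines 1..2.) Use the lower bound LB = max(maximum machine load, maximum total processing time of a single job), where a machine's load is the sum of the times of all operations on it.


Machine loads:
  Machine 1: 6 + 5 = 11
  Machine 2: 5 + 9 = 14
Max machine load = 14
Job totals:
  Job 1: 11
  Job 2: 14
Max job total = 14
Lower bound = max(14, 14) = 14

14


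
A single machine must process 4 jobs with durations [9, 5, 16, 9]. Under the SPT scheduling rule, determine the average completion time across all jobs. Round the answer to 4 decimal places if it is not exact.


Sort jobs by processing time (SPT order): [5, 9, 9, 16]
Compute completion times sequentially:
  Job 1: processing = 5, completes at 5
  Job 2: processing = 9, completes at 14
  Job 3: processing = 9, completes at 23
  Job 4: processing = 16, completes at 39
Sum of completion times = 81
Average completion time = 81/4 = 20.25

20.25


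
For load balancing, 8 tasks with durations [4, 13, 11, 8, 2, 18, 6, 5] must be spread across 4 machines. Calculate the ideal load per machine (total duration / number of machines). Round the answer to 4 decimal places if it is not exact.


Total processing time = 4 + 13 + 11 + 8 + 2 + 18 + 6 + 5 = 67
Number of machines = 4
Ideal balanced load = 67 / 4 = 16.75

16.75


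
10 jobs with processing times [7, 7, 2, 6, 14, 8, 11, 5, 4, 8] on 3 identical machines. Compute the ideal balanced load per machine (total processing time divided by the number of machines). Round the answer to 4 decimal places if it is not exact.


Total processing time = 7 + 7 + 2 + 6 + 14 + 8 + 11 + 5 + 4 + 8 = 72
Number of machines = 3
Ideal balanced load = 72 / 3 = 24.0

24.0


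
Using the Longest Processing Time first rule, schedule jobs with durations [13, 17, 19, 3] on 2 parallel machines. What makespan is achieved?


Sort jobs in decreasing order (LPT): [19, 17, 13, 3]
Assign each job to the least loaded machine:
  Machine 1: jobs [19, 3], load = 22
  Machine 2: jobs [17, 13], load = 30
Makespan = max load = 30

30


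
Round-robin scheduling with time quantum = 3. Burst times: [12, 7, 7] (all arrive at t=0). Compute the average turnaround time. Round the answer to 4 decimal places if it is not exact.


Time quantum = 3
Execution trace:
  J1 runs 3 units, time = 3
  J2 runs 3 units, time = 6
  J3 runs 3 units, time = 9
  J1 runs 3 units, time = 12
  J2 runs 3 units, time = 15
  J3 runs 3 units, time = 18
  J1 runs 3 units, time = 21
  J2 runs 1 units, time = 22
  J3 runs 1 units, time = 23
  J1 runs 3 units, time = 26
Finish times: [26, 22, 23]
Average turnaround = 71/3 = 23.6667

23.6667


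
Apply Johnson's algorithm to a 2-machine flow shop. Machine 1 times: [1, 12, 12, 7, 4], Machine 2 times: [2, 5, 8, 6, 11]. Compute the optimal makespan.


Apply Johnson's rule:
  Group 1 (a <= b): [(1, 1, 2), (5, 4, 11)]
  Group 2 (a > b): [(3, 12, 8), (4, 7, 6), (2, 12, 5)]
Optimal job order: [1, 5, 3, 4, 2]
Schedule:
  Job 1: M1 done at 1, M2 done at 3
  Job 5: M1 done at 5, M2 done at 16
  Job 3: M1 done at 17, M2 done at 25
  Job 4: M1 done at 24, M2 done at 31
  Job 2: M1 done at 36, M2 done at 41
Makespan = 41

41


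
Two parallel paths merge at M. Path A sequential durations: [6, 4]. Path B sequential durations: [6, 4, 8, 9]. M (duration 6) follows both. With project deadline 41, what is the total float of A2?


Forward pass: ES(A2) = sum of predecessors on chain A = 6
EF = ES + duration = 6 + 4 = 10
Backward pass: LF(M) = deadline = 41; LS(M) = 41 - 6 = 35
LF(A2) = LS(M) - sum(successors on chain A) = 35 - 0 = 35
LS = LF - duration = 35 - 4 = 31
Total float = LS - ES = 31 - 6 = 25

25


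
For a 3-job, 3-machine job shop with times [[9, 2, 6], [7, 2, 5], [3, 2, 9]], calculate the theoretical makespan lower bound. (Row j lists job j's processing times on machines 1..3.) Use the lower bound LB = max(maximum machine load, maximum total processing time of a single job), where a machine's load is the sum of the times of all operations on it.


Machine loads:
  Machine 1: 9 + 7 + 3 = 19
  Machine 2: 2 + 2 + 2 = 6
  Machine 3: 6 + 5 + 9 = 20
Max machine load = 20
Job totals:
  Job 1: 17
  Job 2: 14
  Job 3: 14
Max job total = 17
Lower bound = max(20, 17) = 20

20


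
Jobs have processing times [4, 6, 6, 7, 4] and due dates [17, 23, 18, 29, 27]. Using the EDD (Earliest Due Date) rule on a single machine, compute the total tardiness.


Sort by due date (EDD order): [(4, 17), (6, 18), (6, 23), (4, 27), (7, 29)]
Compute completion times and tardiness:
  Job 1: p=4, d=17, C=4, tardiness=max(0,4-17)=0
  Job 2: p=6, d=18, C=10, tardiness=max(0,10-18)=0
  Job 3: p=6, d=23, C=16, tardiness=max(0,16-23)=0
  Job 4: p=4, d=27, C=20, tardiness=max(0,20-27)=0
  Job 5: p=7, d=29, C=27, tardiness=max(0,27-29)=0
Total tardiness = 0

0


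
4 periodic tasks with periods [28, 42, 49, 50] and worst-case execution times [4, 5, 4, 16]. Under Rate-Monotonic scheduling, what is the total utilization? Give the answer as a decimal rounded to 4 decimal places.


Compute individual utilizations (exact fractions):
  Task 1: C/T = 4/28 = 1/7 (approx. 0.1429)
  Task 2: C/T = 5/42 (approx. 0.119)
  Task 3: C/T = 4/49 (approx. 0.0816)
  Task 4: C/T = 16/50 = 8/25 (approx. 0.32)
Total utilization U = 1/7 + 5/42 + 4/49 + 8/25 = 4877/7350
Rounded to 4 decimal places: U = 0.6635
RM (Liu & Layland) bound for 4 tasks = 0.756828; compare with U = 4877/7350 (approx. 0.663537)
U <= bound, so schedulable by RM sufficient condition.

0.6635


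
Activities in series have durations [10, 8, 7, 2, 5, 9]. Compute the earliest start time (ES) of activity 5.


Activity 5 starts after activities 1 through 4 complete.
Predecessor durations: [10, 8, 7, 2]
ES = 10 + 8 + 7 + 2 = 27

27


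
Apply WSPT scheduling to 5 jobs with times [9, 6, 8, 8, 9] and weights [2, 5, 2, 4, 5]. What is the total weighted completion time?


Compute p/w ratios and sort ascending (WSPT): [(6, 5), (9, 5), (8, 4), (8, 2), (9, 2)]
Compute weighted completion times:
  Job (p=6,w=5): C=6, w*C=5*6=30
  Job (p=9,w=5): C=15, w*C=5*15=75
  Job (p=8,w=4): C=23, w*C=4*23=92
  Job (p=8,w=2): C=31, w*C=2*31=62
  Job (p=9,w=2): C=40, w*C=2*40=80
Total weighted completion time = 339

339


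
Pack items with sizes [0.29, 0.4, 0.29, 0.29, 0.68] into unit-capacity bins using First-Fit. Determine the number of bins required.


Place items sequentially using First-Fit:
  Item 0.29 -> new Bin 1
  Item 0.4 -> Bin 1 (now 0.69)
  Item 0.29 -> Bin 1 (now 0.98)
  Item 0.29 -> new Bin 2
  Item 0.68 -> Bin 2 (now 0.97)
Total bins used = 2

2
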